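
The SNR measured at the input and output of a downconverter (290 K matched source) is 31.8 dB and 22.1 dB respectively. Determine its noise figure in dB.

NF (dB) = SNR_in(dB) − SNR_out(dB) when the source is at T₀
NF = 31.8 − 22.1 = 9.7 dB

9.7 dB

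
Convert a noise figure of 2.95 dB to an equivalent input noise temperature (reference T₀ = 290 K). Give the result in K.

282 K

F = 10^(2.95/10) = 1.97242
T_e = (F − 1)·T₀ = (1.97242 − 1) × 290 = 282 K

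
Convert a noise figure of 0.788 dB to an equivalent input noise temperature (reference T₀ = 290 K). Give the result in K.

F = 10^(0.788/10) = 1.19895
T_e = (F − 1)·T₀ = (1.19895 − 1) × 290 = 57.7 K

57.7 K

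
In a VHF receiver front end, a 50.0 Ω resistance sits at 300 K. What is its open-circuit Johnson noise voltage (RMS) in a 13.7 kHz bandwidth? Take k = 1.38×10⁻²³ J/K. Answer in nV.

107 nV

V_n = √(4kTRB)
4kTRB = 4 × 1.38×10⁻²³ × 300 × 5.00×10¹ × 1.37×10⁴ = 1.13×10⁻¹⁴ V²
V_n = √(1.13×10⁻¹⁴) = 1.07×10⁻⁷ V = 107 nV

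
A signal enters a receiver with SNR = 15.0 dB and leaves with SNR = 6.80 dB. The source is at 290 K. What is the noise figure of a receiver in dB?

NF (dB) = SNR_in(dB) − SNR_out(dB) when the source is at T₀
NF = 15.0 − 6.80 = 8.20 dB

8.20 dB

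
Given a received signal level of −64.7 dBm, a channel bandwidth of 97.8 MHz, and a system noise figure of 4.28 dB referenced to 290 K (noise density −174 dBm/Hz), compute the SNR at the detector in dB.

Noise floor: N = −174 + 10 log₁₀(B) + NF
10 log₁₀(9.78×10⁷) = 79.9 dB
N = −174 + 79.9 + 4.28 = −89.82 dBm
SNR = P_sig − N = −64.7 − (−89.82) = 25.12 dB → 25.1 dB

25.1 dB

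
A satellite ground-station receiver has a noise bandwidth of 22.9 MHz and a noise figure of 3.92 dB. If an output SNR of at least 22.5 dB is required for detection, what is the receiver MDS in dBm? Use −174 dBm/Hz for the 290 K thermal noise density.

Sensitivity = −174 + 10 log₁₀(B) + NF + SNR_min
= −174 + 73.6 + 3.92 + 22.5
= −73.98 dBm → −74.0 dBm

−74.0 dBm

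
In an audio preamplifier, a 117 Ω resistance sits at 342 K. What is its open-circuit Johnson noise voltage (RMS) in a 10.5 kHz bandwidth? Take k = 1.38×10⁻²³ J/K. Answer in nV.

152 nV

V_n = √(4kTRB)
4kTRB = 4 × 1.38×10⁻²³ × 342 × 1.17×10² × 1.05×10⁴ = 2.32×10⁻¹⁴ V²
V_n = √(2.32×10⁻¹⁴) = 1.52×10⁻⁷ V = 152 nV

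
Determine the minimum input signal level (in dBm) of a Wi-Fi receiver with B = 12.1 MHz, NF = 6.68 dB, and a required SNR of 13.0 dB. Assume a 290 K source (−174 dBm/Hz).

Sensitivity = −174 + 10 log₁₀(B) + NF + SNR_min
= −174 + 70.83 + 6.68 + 13.0
= −83.49 dBm → −83.5 dBm

−83.5 dBm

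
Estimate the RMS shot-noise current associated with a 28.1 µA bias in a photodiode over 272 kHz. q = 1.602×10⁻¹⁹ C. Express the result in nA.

I_n = √(2qI·B)
2qI·B = 2 × 1.602×10⁻¹⁹ × 2.81×10⁻⁵ × 2.72×10⁵ = 2.45×10⁻¹⁸ A²
I_n = √(2.45×10⁻¹⁸) = 1.56×10⁻⁹ A = 1.56 nA

1.56 nA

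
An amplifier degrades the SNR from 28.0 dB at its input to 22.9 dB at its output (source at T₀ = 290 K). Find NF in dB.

NF (dB) = SNR_in(dB) − SNR_out(dB) when the source is at T₀
NF = 28.0 − 22.9 = 5.1 dB

5.1 dB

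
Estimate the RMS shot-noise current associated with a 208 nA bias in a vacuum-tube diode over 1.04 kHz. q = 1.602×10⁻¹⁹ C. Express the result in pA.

8.33 pA

I_n = √(2qI·B)
2qI·B = 2 × 1.602×10⁻¹⁹ × 2.08×10⁻⁷ × 1.04×10³ = 6.93×10⁻²³ A²
I_n = √(6.93×10⁻²³) = 8.33×10⁻¹² A = 8.33 pA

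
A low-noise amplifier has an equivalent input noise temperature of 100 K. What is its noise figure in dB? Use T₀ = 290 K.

F = 1 + T_e/T₀ = 1 + 100/290 = 1.34483
NF = 10 log₁₀(1.34483) = 1.29 dB

1.29 dB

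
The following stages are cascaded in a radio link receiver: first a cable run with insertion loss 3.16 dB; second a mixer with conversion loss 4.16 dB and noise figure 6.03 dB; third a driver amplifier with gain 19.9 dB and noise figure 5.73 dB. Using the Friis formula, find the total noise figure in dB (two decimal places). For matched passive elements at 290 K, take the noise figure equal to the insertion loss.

Convert to linear (a loss of L dB is a gain of −L dB): F_i = 10^(NF_i/10), G_i = 10^(G_i,dB/10)
  Stage 1: F_1 = 10^(3.16/10) = 2.070, G_1 = 10^(−3.16/10) = 0.4831
  Stage 2: F_2 = 10^(6.03/10) = 4.009, G_2 = 10^(−4.16/10) = 0.3837
  Stage 3: F_3 = 10^(5.73/10) = 3.741, G_3 = 10^(19.9/10) = 97.72
Friis cascade:
  F = 2.070 + (4.009 − 1)/0.4831 + (3.741 − 1)/0.1854 = 23.09
NF = 10 log₁₀(23.09) = 13.63 dB

13.63 dB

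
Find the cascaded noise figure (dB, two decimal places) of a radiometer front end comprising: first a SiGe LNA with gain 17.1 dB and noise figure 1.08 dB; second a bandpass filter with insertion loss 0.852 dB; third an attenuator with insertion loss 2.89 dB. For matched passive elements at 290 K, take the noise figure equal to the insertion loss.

1.17 dB

Convert to linear (a loss of L dB is a gain of −L dB): F_i = 10^(NF_i/10), G_i = 10^(G_i,dB/10)
  Stage 1: F_1 = 10^(1.08/10) = 1.282, G_1 = 10^(17.1/10) = 51.29
  Stage 2: F_2 = 10^(0.852/10) = 1.217, G_2 = 10^(−0.852/10) = 0.8219
  Stage 3: F_3 = 10^(2.89/10) = 1.945, G_3 = 10^(−2.89/10) = 0.5140
Friis cascade:
  F = 1.282 + (1.217 − 1)/51.29 + (1.945 − 1)/42.15 = 1.309
NF = 10 log₁₀(1.309) = 1.17 dB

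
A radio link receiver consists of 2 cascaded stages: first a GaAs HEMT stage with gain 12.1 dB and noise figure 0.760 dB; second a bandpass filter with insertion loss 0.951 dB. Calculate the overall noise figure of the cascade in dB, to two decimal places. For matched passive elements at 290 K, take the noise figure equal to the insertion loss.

Convert to linear (a loss of L dB is a gain of −L dB): F_i = 10^(NF_i/10), G_i = 10^(G_i,dB/10)
  Stage 1: F_1 = 10^(0.760/10) = 1.191, G_1 = 10^(12.1/10) = 16.22
  Stage 2: F_2 = 10^(0.951/10) = 1.245, G_2 = 10^(−0.951/10) = 0.8033
Friis cascade:
  F = 1.191 + (1.245 − 1)/16.22 = 1.206
NF = 10 log₁₀(1.206) = 0.81 dB

0.81 dB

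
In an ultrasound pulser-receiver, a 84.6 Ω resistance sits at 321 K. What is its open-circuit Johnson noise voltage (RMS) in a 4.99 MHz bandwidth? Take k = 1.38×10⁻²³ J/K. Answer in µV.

V_n = √(4kTRB)
4kTRB = 4 × 1.38×10⁻²³ × 321 × 8.46×10¹ × 4.99×10⁶ = 7.48×10⁻¹² V²
V_n = √(7.48×10⁻¹²) = 2.74×10⁻⁶ V = 2.74 µV

2.74 µV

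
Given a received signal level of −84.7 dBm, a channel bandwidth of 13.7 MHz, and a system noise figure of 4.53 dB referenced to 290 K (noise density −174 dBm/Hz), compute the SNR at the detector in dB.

13.4 dB

Noise floor: N = −174 + 10 log₁₀(B) + NF
10 log₁₀(1.37×10⁷) = 71.37 dB
N = −174 + 71.37 + 4.53 = −98.10 dBm
SNR = P_sig − N = −84.7 − (−98.10) = 13.40 dB → 13.4 dB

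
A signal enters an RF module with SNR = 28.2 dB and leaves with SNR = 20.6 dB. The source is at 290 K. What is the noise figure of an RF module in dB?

NF (dB) = SNR_in(dB) − SNR_out(dB) when the source is at T₀
NF = 28.2 − 20.6 = 7.6 dB

7.6 dB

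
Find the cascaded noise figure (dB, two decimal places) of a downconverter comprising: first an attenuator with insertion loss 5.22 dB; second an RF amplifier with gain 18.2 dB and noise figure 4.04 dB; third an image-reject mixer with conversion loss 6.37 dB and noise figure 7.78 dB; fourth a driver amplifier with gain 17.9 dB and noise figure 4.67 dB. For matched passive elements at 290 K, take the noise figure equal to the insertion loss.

9.59 dB

Convert to linear (a loss of L dB is a gain of −L dB): F_i = 10^(NF_i/10), G_i = 10^(G_i,dB/10)
  Stage 1: F_1 = 10^(5.22/10) = 3.327, G_1 = 10^(−5.22/10) = 0.3006
  Stage 2: F_2 = 10^(4.04/10) = 2.535, G_2 = 10^(18.2/10) = 66.07
  Stage 3: F_3 = 10^(7.78/10) = 5.998, G_3 = 10^(−6.37/10) = 0.2307
  Stage 4: F_4 = 10^(4.67/10) = 2.931, G_4 = 10^(17.9/10) = 61.66
Friis cascade:
  F = 3.327 + (2.535 − 1)/0.3006 + (5.998 − 1)/19.86 + (2.931 − 1)/4.581 = 9.106
NF = 10 log₁₀(9.106) = 9.59 dB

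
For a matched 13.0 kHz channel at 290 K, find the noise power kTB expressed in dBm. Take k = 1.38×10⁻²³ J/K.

P_n = kTB = 1.38×10⁻²³ × 290 × 1.30×10⁴ = 5.20×10⁻¹⁷ W
In dBm: 10 log₁₀(5.20×10⁻¹⁷ / 10⁻³) = −132.8 dBm

−132.8 dBm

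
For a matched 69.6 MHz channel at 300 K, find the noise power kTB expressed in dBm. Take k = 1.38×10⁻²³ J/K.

P_n = kTB = 1.38×10⁻²³ × 300 × 6.96×10⁷ = 2.88×10⁻¹³ W
In dBm: 10 log₁₀(2.88×10⁻¹³ / 10⁻³) = −95.4 dBm

−95.4 dBm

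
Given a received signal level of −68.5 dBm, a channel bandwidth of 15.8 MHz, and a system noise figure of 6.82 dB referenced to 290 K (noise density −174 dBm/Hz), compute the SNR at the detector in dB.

26.7 dB

Noise floor: N = −174 + 10 log₁₀(B) + NF
10 log₁₀(1.58×10⁷) = 71.99 dB
N = −174 + 71.99 + 6.82 = −95.19 dBm
SNR = P_sig − N = −68.5 − (−95.19) = 26.69 dB → 26.7 dB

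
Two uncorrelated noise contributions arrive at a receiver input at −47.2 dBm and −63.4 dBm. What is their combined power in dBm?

−47.1 dBm

Convert to linear, add, convert back:
P₁ = 1.91×10⁻⁸ W, P₂ = 4.57×10⁻¹⁰ W
P_tot = 1.95×10⁻⁸ W → 10 log₁₀(P_tot / 10⁻³) = −47.1 dBm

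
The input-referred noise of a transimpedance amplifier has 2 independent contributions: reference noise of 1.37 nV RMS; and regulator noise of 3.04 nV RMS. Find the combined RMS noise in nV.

3.33 nV

Uncorrelated sources add in power (mean-square): V_tot = √(ΣV_i²)
V_tot = √[(1.37×10⁻⁹)² + (3.04×10⁻⁹)²] = 3.33×10⁻⁹ V = 3.33 nV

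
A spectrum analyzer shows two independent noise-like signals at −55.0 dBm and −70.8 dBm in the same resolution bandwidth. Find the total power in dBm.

−54.9 dBm

Convert to linear, add, convert back:
P₁ = 3.16×10⁻⁹ W, P₂ = 8.32×10⁻¹¹ W
P_tot = 3.25×10⁻⁹ W → 10 log₁₀(P_tot / 10⁻³) = −54.9 dBm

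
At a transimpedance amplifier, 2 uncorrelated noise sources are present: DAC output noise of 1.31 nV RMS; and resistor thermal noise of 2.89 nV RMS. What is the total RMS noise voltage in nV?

3.17 nV

Uncorrelated sources add in power (mean-square): V_tot = √(ΣV_i²)
V_tot = √[(1.31×10⁻⁹)² + (2.89×10⁻⁹)²] = 3.17×10⁻⁹ V = 3.17 nV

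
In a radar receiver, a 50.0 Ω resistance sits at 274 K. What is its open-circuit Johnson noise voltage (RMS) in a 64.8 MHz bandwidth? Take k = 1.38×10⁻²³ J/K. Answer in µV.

7.00 µV

V_n = √(4kTRB)
4kTRB = 4 × 1.38×10⁻²³ × 274 × 5.00×10¹ × 6.48×10⁷ = 4.90×10⁻¹¹ V²
V_n = √(4.90×10⁻¹¹) = 7.00×10⁻⁶ V = 7.00 µV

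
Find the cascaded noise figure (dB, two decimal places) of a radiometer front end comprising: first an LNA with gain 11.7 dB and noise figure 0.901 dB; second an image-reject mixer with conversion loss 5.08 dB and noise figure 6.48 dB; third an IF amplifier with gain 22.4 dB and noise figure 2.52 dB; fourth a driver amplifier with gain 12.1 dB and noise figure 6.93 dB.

Convert to linear (a loss of L dB is a gain of −L dB): F_i = 10^(NF_i/10), G_i = 10^(G_i,dB/10)
  Stage 1: F_1 = 10^(0.901/10) = 1.231, G_1 = 10^(11.7/10) = 14.79
  Stage 2: F_2 = 10^(6.48/10) = 4.446, G_2 = 10^(−5.08/10) = 0.3105
  Stage 3: F_3 = 10^(2.52/10) = 1.786, G_3 = 10^(22.4/10) = 173.8
  Stage 4: F_4 = 10^(6.93/10) = 4.932, G_4 = 10^(12.1/10) = 16.22
Friis cascade:
  F = 1.231 + (4.446 − 1)/14.79 + (1.786 − 1)/4.592 + (4.932 − 1)/798.0 = 1.640
NF = 10 log₁₀(1.640) = 2.15 dB

2.15 dB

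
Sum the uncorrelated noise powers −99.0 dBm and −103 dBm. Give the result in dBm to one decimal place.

−97.5 dBm

Convert to linear, add, convert back:
P₁ = 1.26×10⁻¹³ W, P₂ = 5.01×10⁻¹⁴ W
P_tot = 1.76×10⁻¹³ W → 10 log₁₀(P_tot / 10⁻³) = −97.5 dBm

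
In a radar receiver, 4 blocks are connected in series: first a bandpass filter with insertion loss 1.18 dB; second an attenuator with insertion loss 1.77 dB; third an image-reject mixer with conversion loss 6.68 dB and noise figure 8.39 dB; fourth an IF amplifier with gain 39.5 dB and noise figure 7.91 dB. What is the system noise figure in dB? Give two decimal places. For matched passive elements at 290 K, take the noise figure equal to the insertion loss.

Convert to linear (a loss of L dB is a gain of −L dB): F_i = 10^(NF_i/10), G_i = 10^(G_i,dB/10)
  Stage 1: F_1 = 10^(1.18/10) = 1.312, G_1 = 10^(−1.18/10) = 0.7621
  Stage 2: F_2 = 10^(1.77/10) = 1.503, G_2 = 10^(−1.77/10) = 0.6653
  Stage 3: F_3 = 10^(8.39/10) = 6.902, G_3 = 10^(−6.68/10) = 0.2148
  Stage 4: F_4 = 10^(7.91/10) = 6.180, G_4 = 10^(39.5/10) = 8913
Friis cascade:
  F = 1.312 + (1.503 − 1)/0.7621 + (6.902 − 1)/0.5070 + (6.180 − 1)/0.1089 = 61.19
NF = 10 log₁₀(61.19) = 17.87 dB

17.87 dB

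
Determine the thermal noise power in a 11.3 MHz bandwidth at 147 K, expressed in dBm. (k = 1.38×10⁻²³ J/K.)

P_n = kTB = 1.38×10⁻²³ × 147 × 1.13×10⁷ = 2.29×10⁻¹⁴ W
In dBm: 10 log₁₀(2.29×10⁻¹⁴ / 10⁻³) = −106.4 dBm

−106.4 dBm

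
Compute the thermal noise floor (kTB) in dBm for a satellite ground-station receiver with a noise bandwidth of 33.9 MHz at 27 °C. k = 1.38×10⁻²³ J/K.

T = 27 °C + 273.15 = 300.15 K
P_n = kTB = 1.38×10⁻²³ × 300.15 × 3.39×10⁷ = 1.40×10⁻¹³ W
In dBm: 10 log₁₀(1.40×10⁻¹³ / 10⁻³) = −98.5 dBm

−98.5 dBm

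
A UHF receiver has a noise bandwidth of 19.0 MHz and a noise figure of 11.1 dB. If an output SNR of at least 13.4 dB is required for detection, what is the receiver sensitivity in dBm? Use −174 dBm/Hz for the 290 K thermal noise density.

Sensitivity = −174 + 10 log₁₀(B) + NF + SNR_min
= −174 + 72.79 + 11.1 + 13.4
= −76.71 dBm → −76.7 dBm

−76.7 dBm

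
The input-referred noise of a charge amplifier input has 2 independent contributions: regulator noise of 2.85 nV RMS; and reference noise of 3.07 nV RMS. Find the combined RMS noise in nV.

Uncorrelated sources add in power (mean-square): V_tot = √(ΣV_i²)
V_tot = √[(2.85×10⁻⁹)² + (3.07×10⁻⁹)²] = 4.19×10⁻⁹ V = 4.19 nV

4.19 nV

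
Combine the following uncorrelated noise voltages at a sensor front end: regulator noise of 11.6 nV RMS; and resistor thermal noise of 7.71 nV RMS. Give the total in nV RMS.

Uncorrelated sources add in power (mean-square): V_tot = √(ΣV_i²)
V_tot = √[(1.16×10⁻⁸)² + (7.71×10⁻⁹)²] = 1.39×10⁻⁸ V = 13.9 nV

13.9 nV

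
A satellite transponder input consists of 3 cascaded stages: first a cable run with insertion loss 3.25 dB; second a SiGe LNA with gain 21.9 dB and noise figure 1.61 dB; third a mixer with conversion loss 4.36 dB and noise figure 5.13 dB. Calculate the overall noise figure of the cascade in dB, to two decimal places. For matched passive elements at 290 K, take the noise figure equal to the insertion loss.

4.90 dB

Convert to linear (a loss of L dB is a gain of −L dB): F_i = 10^(NF_i/10), G_i = 10^(G_i,dB/10)
  Stage 1: F_1 = 10^(3.25/10) = 2.113, G_1 = 10^(−3.25/10) = 0.4732
  Stage 2: F_2 = 10^(1.61/10) = 1.449, G_2 = 10^(21.9/10) = 154.9
  Stage 3: F_3 = 10^(5.13/10) = 3.258, G_3 = 10^(−4.36/10) = 0.3664
Friis cascade:
  F = 2.113 + (1.449 − 1)/0.4732 + (3.258 − 1)/73.28 = 3.093
NF = 10 log₁₀(3.093) = 4.90 dB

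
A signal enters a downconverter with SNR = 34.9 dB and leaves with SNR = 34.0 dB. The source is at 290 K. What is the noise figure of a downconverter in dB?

0.9 dB

NF (dB) = SNR_in(dB) − SNR_out(dB) when the source is at T₀
NF = 34.9 − 34.0 = 0.9 dB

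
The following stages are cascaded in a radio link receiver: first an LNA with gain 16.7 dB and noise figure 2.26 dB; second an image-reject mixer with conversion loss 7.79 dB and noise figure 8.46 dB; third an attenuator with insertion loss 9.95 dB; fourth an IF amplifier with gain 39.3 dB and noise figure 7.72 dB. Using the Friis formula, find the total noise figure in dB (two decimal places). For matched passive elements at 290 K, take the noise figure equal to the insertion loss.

9.64 dB

Convert to linear (a loss of L dB is a gain of −L dB): F_i = 10^(NF_i/10), G_i = 10^(G_i,dB/10)
  Stage 1: F_1 = 10^(2.26/10) = 1.683, G_1 = 10^(16.7/10) = 46.77
  Stage 2: F_2 = 10^(8.46/10) = 7.015, G_2 = 10^(−7.79/10) = 0.1663
  Stage 3: F_3 = 10^(9.95/10) = 9.886, G_3 = 10^(−9.95/10) = 0.1012
  Stage 4: F_4 = 10^(7.72/10) = 5.916, G_4 = 10^(39.3/10) = 8511
Friis cascade:
  F = 1.683 + (7.015 − 1)/46.77 + (9.886 − 1)/7.780 + (5.916 − 1)/0.7870 = 9.199
NF = 10 log₁₀(9.199) = 9.64 dB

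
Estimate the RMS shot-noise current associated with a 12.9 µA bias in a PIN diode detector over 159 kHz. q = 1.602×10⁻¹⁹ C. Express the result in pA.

811 pA

I_n = √(2qI·B)
2qI·B = 2 × 1.602×10⁻¹⁹ × 1.29×10⁻⁵ × 1.59×10⁵ = 6.57×10⁻¹⁹ A²
I_n = √(6.57×10⁻¹⁹) = 8.11×10⁻¹⁰ A = 811 pA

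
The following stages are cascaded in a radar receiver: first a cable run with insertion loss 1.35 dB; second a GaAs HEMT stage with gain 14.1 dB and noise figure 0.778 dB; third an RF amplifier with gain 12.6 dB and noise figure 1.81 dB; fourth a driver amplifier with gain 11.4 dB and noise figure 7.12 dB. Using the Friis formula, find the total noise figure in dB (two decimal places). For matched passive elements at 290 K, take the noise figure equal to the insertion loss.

2.23 dB

Convert to linear (a loss of L dB is a gain of −L dB): F_i = 10^(NF_i/10), G_i = 10^(G_i,dB/10)
  Stage 1: F_1 = 10^(1.35/10) = 1.365, G_1 = 10^(−1.35/10) = 0.7328
  Stage 2: F_2 = 10^(0.778/10) = 1.196, G_2 = 10^(14.1/10) = 25.70
  Stage 3: F_3 = 10^(1.81/10) = 1.517, G_3 = 10^(12.6/10) = 18.20
  Stage 4: F_4 = 10^(7.12/10) = 5.152, G_4 = 10^(11.4/10) = 13.80
Friis cascade:
  F = 1.365 + (1.196 − 1)/0.7328 + (1.517 − 1)/18.84 + (5.152 − 1)/342.8 = 1.672
NF = 10 log₁₀(1.672) = 2.23 dB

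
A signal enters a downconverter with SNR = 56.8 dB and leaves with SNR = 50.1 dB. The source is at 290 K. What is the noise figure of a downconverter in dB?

6.7 dB

NF (dB) = SNR_in(dB) − SNR_out(dB) when the source is at T₀
NF = 56.8 − 50.1 = 6.7 dB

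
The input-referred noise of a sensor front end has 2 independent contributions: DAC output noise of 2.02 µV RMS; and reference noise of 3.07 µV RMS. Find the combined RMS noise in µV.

3.67 µV

Uncorrelated sources add in power (mean-square): V_tot = √(ΣV_i²)
V_tot = √[(2.02×10⁻⁶)² + (3.07×10⁻⁶)²] = 3.67×10⁻⁶ V = 3.67 µV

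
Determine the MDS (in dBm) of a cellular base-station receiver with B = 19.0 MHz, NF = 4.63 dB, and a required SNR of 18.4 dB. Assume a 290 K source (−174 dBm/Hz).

Sensitivity = −174 + 10 log₁₀(B) + NF + SNR_min
= −174 + 72.79 + 4.63 + 18.4
= −78.18 dBm → −78.2 dBm

−78.2 dBm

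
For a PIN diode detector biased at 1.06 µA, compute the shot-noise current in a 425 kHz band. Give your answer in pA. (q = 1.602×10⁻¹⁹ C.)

380 pA

I_n = √(2qI·B)
2qI·B = 2 × 1.602×10⁻¹⁹ × 1.06×10⁻⁶ × 4.25×10⁵ = 1.44×10⁻¹⁹ A²
I_n = √(1.44×10⁻¹⁹) = 3.80×10⁻¹⁰ A = 380 pA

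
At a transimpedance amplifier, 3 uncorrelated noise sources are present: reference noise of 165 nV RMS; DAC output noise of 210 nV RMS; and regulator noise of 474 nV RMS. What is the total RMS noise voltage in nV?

544 nV

Uncorrelated sources add in power (mean-square): V_tot = √(ΣV_i²)
V_tot = √[(1.65×10⁻⁷)² + (2.10×10⁻⁷)² + (4.74×10⁻⁷)²] = 5.44×10⁻⁷ V = 544 nV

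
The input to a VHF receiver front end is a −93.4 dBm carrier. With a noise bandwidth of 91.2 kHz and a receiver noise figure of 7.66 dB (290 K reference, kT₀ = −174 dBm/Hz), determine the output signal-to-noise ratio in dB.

23.3 dB

Noise floor: N = −174 + 10 log₁₀(B) + NF
10 log₁₀(9.12×10⁴) = 49.6 dB
N = −174 + 49.6 + 7.66 = −116.74 dBm
SNR = P_sig − N = −93.4 − (−116.74) = 23.34 dB → 23.3 dB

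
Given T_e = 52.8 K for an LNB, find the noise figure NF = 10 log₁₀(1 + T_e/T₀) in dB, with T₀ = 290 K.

F = 1 + T_e/T₀ = 1 + 52.8/290 = 1.18207
NF = 10 log₁₀(1.18207) = 0.726 dB

0.726 dB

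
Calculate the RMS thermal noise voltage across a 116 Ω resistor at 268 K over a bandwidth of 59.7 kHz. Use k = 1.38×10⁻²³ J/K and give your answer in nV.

320 nV

V_n = √(4kTRB)
4kTRB = 4 × 1.38×10⁻²³ × 268 × 1.16×10² × 5.97×10⁴ = 1.02×10⁻¹³ V²
V_n = √(1.02×10⁻¹³) = 3.20×10⁻⁷ V = 320 nV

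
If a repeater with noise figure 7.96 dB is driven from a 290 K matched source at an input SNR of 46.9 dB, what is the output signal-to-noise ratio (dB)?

38.94 dB

By definition F = SNR_in/SNR_out, so in dB: SNR_out = SNR_in − NF
SNR_out = 46.9 − 7.96 = 38.94 dB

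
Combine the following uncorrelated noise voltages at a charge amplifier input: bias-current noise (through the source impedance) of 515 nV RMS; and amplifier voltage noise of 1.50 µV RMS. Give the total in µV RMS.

Uncorrelated sources add in power (mean-square): V_tot = √(ΣV_i²)
V_tot = √[(5.15×10⁻⁷)² + (1.50×10⁻⁶)²] = 1.59×10⁻⁶ V = 1.59 µV

1.59 µV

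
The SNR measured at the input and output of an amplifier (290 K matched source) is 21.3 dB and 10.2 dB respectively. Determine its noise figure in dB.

NF (dB) = SNR_in(dB) − SNR_out(dB) when the source is at T₀
NF = 21.3 − 10.2 = 11.1 dB

11.1 dB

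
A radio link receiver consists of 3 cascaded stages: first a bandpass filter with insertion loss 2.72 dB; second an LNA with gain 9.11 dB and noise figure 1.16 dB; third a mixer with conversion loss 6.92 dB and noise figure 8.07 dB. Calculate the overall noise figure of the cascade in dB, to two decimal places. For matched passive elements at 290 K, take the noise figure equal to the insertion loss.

5.67 dB

Convert to linear (a loss of L dB is a gain of −L dB): F_i = 10^(NF_i/10), G_i = 10^(G_i,dB/10)
  Stage 1: F_1 = 10^(2.72/10) = 1.871, G_1 = 10^(−2.72/10) = 0.5346
  Stage 2: F_2 = 10^(1.16/10) = 1.306, G_2 = 10^(9.11/10) = 8.147
  Stage 3: F_3 = 10^(8.07/10) = 6.412, G_3 = 10^(−6.92/10) = 0.2032
Friis cascade:
  F = 1.871 + (1.306 − 1)/0.5346 + (6.412 − 1)/4.355 = 3.686
NF = 10 log₁₀(3.686) = 5.67 dB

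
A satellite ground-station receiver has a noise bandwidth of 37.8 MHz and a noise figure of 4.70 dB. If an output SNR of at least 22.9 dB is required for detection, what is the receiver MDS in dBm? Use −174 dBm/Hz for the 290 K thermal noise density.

Sensitivity = −174 + 10 log₁₀(B) + NF + SNR_min
= −174 + 75.77 + 4.70 + 22.9
= −70.63 dBm → −70.6 dBm

−70.6 dBm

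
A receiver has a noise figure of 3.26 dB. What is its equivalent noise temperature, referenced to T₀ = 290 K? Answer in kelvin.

324 K

F = 10^(3.26/10) = 2.11836
T_e = (F − 1)·T₀ = (2.11836 − 1) × 290 = 324 K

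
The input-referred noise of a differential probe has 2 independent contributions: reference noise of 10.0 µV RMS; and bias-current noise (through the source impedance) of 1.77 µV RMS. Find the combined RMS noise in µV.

Uncorrelated sources add in power (mean-square): V_tot = √(ΣV_i²)
V_tot = √[(1.00×10⁻⁵)² + (1.77×10⁻⁶)²] = 1.02×10⁻⁵ V = 10.2 µV

10.2 µV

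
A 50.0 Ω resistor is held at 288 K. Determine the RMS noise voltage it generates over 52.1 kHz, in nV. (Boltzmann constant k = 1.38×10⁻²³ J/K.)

V_n = √(4kTRB)
4kTRB = 4 × 1.38×10⁻²³ × 288 × 5.00×10¹ × 5.21×10⁴ = 4.14×10⁻¹⁴ V²
V_n = √(4.14×10⁻¹⁴) = 2.04×10⁻⁷ V = 204 nV

204 nV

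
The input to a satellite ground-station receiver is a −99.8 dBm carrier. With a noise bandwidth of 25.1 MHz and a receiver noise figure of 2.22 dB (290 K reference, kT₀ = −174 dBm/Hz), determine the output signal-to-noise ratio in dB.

−2.0 dB

Noise floor: N = −174 + 10 log₁₀(B) + NF
10 log₁₀(2.51×10⁷) = 74 dB
N = −174 + 74 + 2.22 = −97.78 dBm
SNR = P_sig − N = −99.8 − (−97.78) = −2.02 dB → −2.0 dB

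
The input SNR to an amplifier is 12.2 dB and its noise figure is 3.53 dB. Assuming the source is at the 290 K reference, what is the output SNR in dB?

8.67 dB

By definition F = SNR_in/SNR_out, so in dB: SNR_out = SNR_in − NF
SNR_out = 12.2 − 3.53 = 8.67 dB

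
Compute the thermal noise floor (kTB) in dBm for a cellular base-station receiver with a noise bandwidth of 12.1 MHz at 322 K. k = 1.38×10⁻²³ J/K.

P_n = kTB = 1.38×10⁻²³ × 322 × 1.21×10⁷ = 5.38×10⁻¹⁴ W
In dBm: 10 log₁₀(5.38×10⁻¹⁴ / 10⁻³) = −102.7 dBm

−102.7 dBm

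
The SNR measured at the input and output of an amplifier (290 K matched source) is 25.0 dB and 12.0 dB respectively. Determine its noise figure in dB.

NF (dB) = SNR_in(dB) − SNR_out(dB) when the source is at T₀
NF = 25.0 − 12.0 = 13.0 dB

13.0 dB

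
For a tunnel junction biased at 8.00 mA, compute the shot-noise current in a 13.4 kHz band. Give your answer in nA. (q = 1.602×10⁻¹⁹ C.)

5.86 nA

I_n = √(2qI·B)
2qI·B = 2 × 1.602×10⁻¹⁹ × 8.00×10⁻³ × 1.34×10⁴ = 3.43×10⁻¹⁷ A²
I_n = √(3.43×10⁻¹⁷) = 5.86×10⁻⁹ A = 5.86 nA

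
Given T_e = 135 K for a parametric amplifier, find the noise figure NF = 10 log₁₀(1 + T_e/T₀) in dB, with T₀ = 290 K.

1.66 dB

F = 1 + T_e/T₀ = 1 + 135/290 = 1.46552
NF = 10 log₁₀(1.46552) = 1.66 dB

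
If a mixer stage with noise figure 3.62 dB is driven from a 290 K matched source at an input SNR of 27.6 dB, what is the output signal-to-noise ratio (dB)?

23.98 dB

By definition F = SNR_in/SNR_out, so in dB: SNR_out = SNR_in − NF
SNR_out = 27.6 − 3.62 = 23.98 dB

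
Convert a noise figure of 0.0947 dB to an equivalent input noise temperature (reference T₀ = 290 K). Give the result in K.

6.39 K

F = 10^(0.0947/10) = 1.02204
T_e = (F − 1)·T₀ = (1.02204 − 1) × 290 = 6.39 K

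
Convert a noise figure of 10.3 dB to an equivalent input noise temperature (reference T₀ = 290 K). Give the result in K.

2817 K

F = 10^(10.3/10) = 10.7152
T_e = (F − 1)·T₀ = (10.7152 − 1) × 290 = 2817 K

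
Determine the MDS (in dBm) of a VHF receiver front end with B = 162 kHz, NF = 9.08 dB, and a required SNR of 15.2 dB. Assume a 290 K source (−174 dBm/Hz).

−97.6 dBm

Sensitivity = −174 + 10 log₁₀(B) + NF + SNR_min
= −174 + 52.1 + 9.08 + 15.2
= −97.62 dBm → −97.6 dBm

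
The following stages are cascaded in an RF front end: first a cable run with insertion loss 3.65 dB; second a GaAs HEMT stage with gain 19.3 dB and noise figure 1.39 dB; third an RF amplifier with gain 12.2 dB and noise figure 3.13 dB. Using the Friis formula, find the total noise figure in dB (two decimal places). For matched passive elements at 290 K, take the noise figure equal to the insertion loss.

5.08 dB

Convert to linear (a loss of L dB is a gain of −L dB): F_i = 10^(NF_i/10), G_i = 10^(G_i,dB/10)
  Stage 1: F_1 = 10^(3.65/10) = 2.317, G_1 = 10^(−3.65/10) = 0.4315
  Stage 2: F_2 = 10^(1.39/10) = 1.377, G_2 = 10^(19.3/10) = 85.11
  Stage 3: F_3 = 10^(3.13/10) = 2.056, G_3 = 10^(12.2/10) = 16.60
Friis cascade:
  F = 2.317 + (1.377 − 1)/0.4315 + (2.056 − 1)/36.73 = 3.220
NF = 10 log₁₀(3.220) = 5.08 dB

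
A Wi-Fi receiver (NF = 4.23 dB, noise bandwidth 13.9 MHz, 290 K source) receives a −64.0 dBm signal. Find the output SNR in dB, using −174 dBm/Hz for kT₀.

Noise floor: N = −174 + 10 log₁₀(B) + NF
10 log₁₀(1.39×10⁷) = 71.43 dB
N = −174 + 71.43 + 4.23 = −98.34 dBm
SNR = P_sig − N = −64.0 − (−98.34) = 34.34 dB → 34.3 dB

34.3 dB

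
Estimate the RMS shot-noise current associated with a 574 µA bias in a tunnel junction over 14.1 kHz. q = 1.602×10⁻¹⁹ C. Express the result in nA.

I_n = √(2qI·B)
2qI·B = 2 × 1.602×10⁻¹⁹ × 5.74×10⁻⁴ × 1.41×10⁴ = 2.59×10⁻¹⁸ A²
I_n = √(2.59×10⁻¹⁸) = 1.61×10⁻⁹ A = 1.61 nA

1.61 nA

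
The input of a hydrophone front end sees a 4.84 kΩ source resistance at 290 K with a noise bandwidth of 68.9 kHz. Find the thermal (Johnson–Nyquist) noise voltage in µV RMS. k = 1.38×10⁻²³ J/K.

2.31 µV

V_n = √(4kTRB)
4kTRB = 4 × 1.38×10⁻²³ × 290 × 4.84×10³ × 6.89×10⁴ = 5.34×10⁻¹² V²
V_n = √(5.34×10⁻¹²) = 2.31×10⁻⁶ V = 2.31 µV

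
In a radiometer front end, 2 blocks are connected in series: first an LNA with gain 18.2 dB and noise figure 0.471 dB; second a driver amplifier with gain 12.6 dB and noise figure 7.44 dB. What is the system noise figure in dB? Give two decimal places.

Convert to linear (a loss of L dB is a gain of −L dB): F_i = 10^(NF_i/10), G_i = 10^(G_i,dB/10)
  Stage 1: F_1 = 10^(0.471/10) = 1.115, G_1 = 10^(18.2/10) = 66.07
  Stage 2: F_2 = 10^(7.44/10) = 5.546, G_2 = 10^(12.6/10) = 18.20
Friis cascade:
  F = 1.115 + (5.546 − 1)/66.07 = 1.183
NF = 10 log₁₀(1.183) = 0.73 dB

0.73 dB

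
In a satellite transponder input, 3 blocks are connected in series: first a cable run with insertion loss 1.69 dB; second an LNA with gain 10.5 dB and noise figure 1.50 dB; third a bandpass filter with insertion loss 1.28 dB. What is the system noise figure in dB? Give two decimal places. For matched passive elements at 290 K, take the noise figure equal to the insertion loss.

Convert to linear (a loss of L dB is a gain of −L dB): F_i = 10^(NF_i/10), G_i = 10^(G_i,dB/10)
  Stage 1: F_1 = 10^(1.69/10) = 1.476, G_1 = 10^(−1.69/10) = 0.6776
  Stage 2: F_2 = 10^(1.50/10) = 1.413, G_2 = 10^(10.5/10) = 11.22
  Stage 3: F_3 = 10^(1.28/10) = 1.343, G_3 = 10^(−1.28/10) = 0.7447
Friis cascade:
  F = 1.476 + (1.413 − 1)/0.6776 + (1.343 − 1)/7.603 = 2.130
NF = 10 log₁₀(2.130) = 3.28 dB

3.28 dB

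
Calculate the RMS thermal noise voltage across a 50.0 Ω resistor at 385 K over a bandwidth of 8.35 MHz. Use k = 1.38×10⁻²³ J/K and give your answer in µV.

2.98 µV

V_n = √(4kTRB)
4kTRB = 4 × 1.38×10⁻²³ × 385 × 5.00×10¹ × 8.35×10⁶ = 8.87×10⁻¹² V²
V_n = √(8.87×10⁻¹²) = 2.98×10⁻⁶ V = 2.98 µV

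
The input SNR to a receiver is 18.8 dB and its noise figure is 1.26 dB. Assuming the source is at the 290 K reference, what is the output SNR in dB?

17.54 dB

By definition F = SNR_in/SNR_out, so in dB: SNR_out = SNR_in − NF
SNR_out = 18.8 − 1.26 = 17.54 dB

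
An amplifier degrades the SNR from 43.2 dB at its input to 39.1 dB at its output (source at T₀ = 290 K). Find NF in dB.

4.1 dB

NF (dB) = SNR_in(dB) − SNR_out(dB) when the source is at T₀
NF = 43.2 − 39.1 = 4.1 dB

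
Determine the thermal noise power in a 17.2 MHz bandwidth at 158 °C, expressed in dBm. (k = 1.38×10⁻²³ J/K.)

T = 158 °C + 273.15 = 431.15 K
P_n = kTB = 1.38×10⁻²³ × 431.15 × 1.72×10⁷ = 1.02×10⁻¹³ W
In dBm: 10 log₁₀(1.02×10⁻¹³ / 10⁻³) = −99.9 dBm

−99.9 dBm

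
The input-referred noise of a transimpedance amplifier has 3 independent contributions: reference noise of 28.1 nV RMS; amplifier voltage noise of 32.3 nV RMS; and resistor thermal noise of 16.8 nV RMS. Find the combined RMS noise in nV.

Uncorrelated sources add in power (mean-square): V_tot = √(ΣV_i²)
V_tot = √[(2.81×10⁻⁸)² + (3.23×10⁻⁸)² + (1.68×10⁻⁸)²] = 4.60×10⁻⁸ V = 46.0 nV

46.0 nV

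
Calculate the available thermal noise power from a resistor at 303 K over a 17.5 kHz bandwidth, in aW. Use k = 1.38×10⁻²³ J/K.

P_n = kTB = 1.38×10⁻²³ × 303 × 1.75×10⁴ = 7.32×10⁻¹⁷ W = 73.2 aW

73.2 aW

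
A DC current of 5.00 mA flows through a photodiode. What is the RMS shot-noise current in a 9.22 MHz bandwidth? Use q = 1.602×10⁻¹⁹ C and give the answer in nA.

122 nA

I_n = √(2qI·B)
2qI·B = 2 × 1.602×10⁻¹⁹ × 5.00×10⁻³ × 9.22×10⁶ = 1.48×10⁻¹⁴ A²
I_n = √(1.48×10⁻¹⁴) = 1.22×10⁻⁷ A = 122 nA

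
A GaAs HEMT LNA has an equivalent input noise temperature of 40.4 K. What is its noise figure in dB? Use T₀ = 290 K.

0.566 dB

F = 1 + T_e/T₀ = 1 + 40.4/290 = 1.13931
NF = 10 log₁₀(1.13931) = 0.566 dB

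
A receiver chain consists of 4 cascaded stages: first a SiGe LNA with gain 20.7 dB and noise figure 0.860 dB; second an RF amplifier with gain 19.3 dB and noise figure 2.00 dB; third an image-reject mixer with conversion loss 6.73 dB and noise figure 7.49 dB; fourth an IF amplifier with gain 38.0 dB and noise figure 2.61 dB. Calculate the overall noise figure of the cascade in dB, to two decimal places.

Convert to linear (a loss of L dB is a gain of −L dB): F_i = 10^(NF_i/10), G_i = 10^(G_i,dB/10)
  Stage 1: F_1 = 10^(0.860/10) = 1.219, G_1 = 10^(20.7/10) = 117.5
  Stage 2: F_2 = 10^(2.00/10) = 1.585, G_2 = 10^(19.3/10) = 85.11
  Stage 3: F_3 = 10^(7.49/10) = 5.610, G_3 = 10^(−6.73/10) = 0.2123
  Stage 4: F_4 = 10^(2.61/10) = 1.824, G_4 = 10^(38.0/10) = 6310
Friis cascade:
  F = 1.219 + (1.585 − 1)/117.5 + (5.610 − 1)/1.000×10⁴ + (1.824 − 1)/2123 = 1.225
NF = 10 log₁₀(1.225) = 0.88 dB

0.88 dB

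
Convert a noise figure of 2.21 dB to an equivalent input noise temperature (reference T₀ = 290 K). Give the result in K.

F = 10^(2.21/10) = 1.66341
T_e = (F − 1)·T₀ = (1.66341 − 1) × 290 = 192 K

192 K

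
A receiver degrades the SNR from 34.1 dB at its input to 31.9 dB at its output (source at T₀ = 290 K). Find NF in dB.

NF (dB) = SNR_in(dB) − SNR_out(dB) when the source is at T₀
NF = 34.1 − 31.9 = 2.2 dB

2.2 dB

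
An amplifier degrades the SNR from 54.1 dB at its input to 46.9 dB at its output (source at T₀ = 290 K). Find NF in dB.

NF (dB) = SNR_in(dB) − SNR_out(dB) when the source is at T₀
NF = 54.1 − 46.9 = 7.2 dB

7.2 dB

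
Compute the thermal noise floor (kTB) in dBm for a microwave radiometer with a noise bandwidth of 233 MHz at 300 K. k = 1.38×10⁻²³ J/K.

−90.2 dBm

P_n = kTB = 1.38×10⁻²³ × 300 × 2.33×10⁸ = 9.65×10⁻¹³ W
In dBm: 10 log₁₀(9.65×10⁻¹³ / 10⁻³) = −90.2 dBm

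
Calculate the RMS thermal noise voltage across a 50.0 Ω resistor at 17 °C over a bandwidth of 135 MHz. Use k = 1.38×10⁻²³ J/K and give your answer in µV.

T = 17 °C + 273.15 = 290.15 K
V_n = √(4kTRB)
4kTRB = 4 × 1.38×10⁻²³ × 290.15 × 5.00×10¹ × 1.35×10⁸ = 1.08×10⁻¹⁰ V²
V_n = √(1.08×10⁻¹⁰) = 1.04×10⁻⁵ V = 10.4 µV

10.4 µV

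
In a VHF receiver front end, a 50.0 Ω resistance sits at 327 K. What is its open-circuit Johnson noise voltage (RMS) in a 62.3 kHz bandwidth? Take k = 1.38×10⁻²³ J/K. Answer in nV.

V_n = √(4kTRB)
4kTRB = 4 × 1.38×10⁻²³ × 327 × 5.00×10¹ × 6.23×10⁴ = 5.62×10⁻¹⁴ V²
V_n = √(5.62×10⁻¹⁴) = 2.37×10⁻⁷ V = 237 nV

237 nV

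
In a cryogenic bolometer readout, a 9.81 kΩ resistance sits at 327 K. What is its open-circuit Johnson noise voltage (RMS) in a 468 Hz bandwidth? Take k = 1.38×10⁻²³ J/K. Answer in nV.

V_n = √(4kTRB)
4kTRB = 4 × 1.38×10⁻²³ × 327 × 9.81×10³ × 4.68×10² = 8.29×10⁻¹⁴ V²
V_n = √(8.29×10⁻¹⁴) = 2.88×10⁻⁷ V = 288 nV

288 nV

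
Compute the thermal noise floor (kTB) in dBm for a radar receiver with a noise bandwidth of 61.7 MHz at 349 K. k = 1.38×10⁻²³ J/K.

P_n = kTB = 1.38×10⁻²³ × 349 × 6.17×10⁷ = 2.97×10⁻¹³ W
In dBm: 10 log₁₀(2.97×10⁻¹³ / 10⁻³) = −95.3 dBm

−95.3 dBm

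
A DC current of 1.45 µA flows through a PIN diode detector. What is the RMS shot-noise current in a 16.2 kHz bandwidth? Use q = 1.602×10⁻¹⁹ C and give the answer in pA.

86.8 pA

I_n = √(2qI·B)
2qI·B = 2 × 1.602×10⁻¹⁹ × 1.45×10⁻⁶ × 1.62×10⁴ = 7.53×10⁻²¹ A²
I_n = √(7.53×10⁻²¹) = 8.68×10⁻¹¹ A = 86.8 pA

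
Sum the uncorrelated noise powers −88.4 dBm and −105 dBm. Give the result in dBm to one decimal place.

−88.3 dBm

Convert to linear, add, convert back:
P₁ = 1.45×10⁻¹² W, P₂ = 3.16×10⁻¹⁴ W
P_tot = 1.48×10⁻¹² W → 10 log₁₀(P_tot / 10⁻³) = −88.3 dBm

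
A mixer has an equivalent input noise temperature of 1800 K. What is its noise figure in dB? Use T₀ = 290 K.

F = 1 + T_e/T₀ = 1 + 1800/290 = 7.2069
NF = 10 log₁₀(7.2069) = 8.58 dB

8.58 dB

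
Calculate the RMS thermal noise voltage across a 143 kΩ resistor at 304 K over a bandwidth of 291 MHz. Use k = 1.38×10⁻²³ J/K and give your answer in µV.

V_n = √(4kTRB)
4kTRB = 4 × 1.38×10⁻²³ × 304 × 1.43×10⁵ × 2.91×10⁸ = 6.98×10⁻⁷ V²
V_n = √(6.98×10⁻⁷) = 8.36×10⁻⁴ V = 836 µV

836 µV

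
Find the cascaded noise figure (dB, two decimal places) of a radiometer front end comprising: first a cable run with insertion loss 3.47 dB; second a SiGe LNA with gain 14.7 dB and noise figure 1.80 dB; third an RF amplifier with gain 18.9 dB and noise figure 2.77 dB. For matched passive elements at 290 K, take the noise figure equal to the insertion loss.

5.36 dB

Convert to linear (a loss of L dB is a gain of −L dB): F_i = 10^(NF_i/10), G_i = 10^(G_i,dB/10)
  Stage 1: F_1 = 10^(3.47/10) = 2.223, G_1 = 10^(−3.47/10) = 0.4498
  Stage 2: F_2 = 10^(1.80/10) = 1.514, G_2 = 10^(14.7/10) = 29.51
  Stage 3: F_3 = 10^(2.77/10) = 1.892, G_3 = 10^(18.9/10) = 77.62
Friis cascade:
  F = 2.223 + (1.514 − 1)/0.4498 + (1.892 − 1)/13.27 = 3.432
NF = 10 log₁₀(3.432) = 5.36 dB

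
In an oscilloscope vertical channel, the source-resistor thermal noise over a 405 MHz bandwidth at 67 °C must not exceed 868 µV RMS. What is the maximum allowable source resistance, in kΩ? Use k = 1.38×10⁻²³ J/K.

99.1 kΩ

T = 67 °C + 273.15 = 340.15 K
Johnson–Nyquist: V_n = √(4kTRB) ⇒ R = V_n² / (4kTB)
4kTB = 4 × 1.38×10⁻²³ × 340.15 × 4.05×10⁸ = 7.60×10⁻¹²
R = (8.68×10⁻⁴)² / 7.60×10⁻¹² = 9.91×10⁴ Ω = 99.1 kΩ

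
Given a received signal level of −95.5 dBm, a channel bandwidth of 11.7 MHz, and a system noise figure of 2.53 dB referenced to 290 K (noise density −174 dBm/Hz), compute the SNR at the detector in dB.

Noise floor: N = −174 + 10 log₁₀(B) + NF
10 log₁₀(1.17×10⁷) = 70.68 dB
N = −174 + 70.68 + 2.53 = −100.79 dBm
SNR = P_sig − N = −95.5 − (−100.79) = 5.29 dB → 5.3 dB

5.3 dB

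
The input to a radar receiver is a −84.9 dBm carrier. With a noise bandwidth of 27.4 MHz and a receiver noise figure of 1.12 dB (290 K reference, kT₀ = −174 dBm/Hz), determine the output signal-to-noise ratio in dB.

13.6 dB

Noise floor: N = −174 + 10 log₁₀(B) + NF
10 log₁₀(2.74×10⁷) = 74.38 dB
N = −174 + 74.38 + 1.12 = −98.50 dBm
SNR = P_sig − N = −84.9 − (−98.50) = 13.60 dB → 13.6 dB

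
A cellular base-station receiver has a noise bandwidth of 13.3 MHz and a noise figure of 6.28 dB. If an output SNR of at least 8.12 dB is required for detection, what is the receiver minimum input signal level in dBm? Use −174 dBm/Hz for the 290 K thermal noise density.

Sensitivity = −174 + 10 log₁₀(B) + NF + SNR_min
= −174 + 71.24 + 6.28 + 8.12
= −88.36 dBm → −88.4 dBm

−88.4 dBm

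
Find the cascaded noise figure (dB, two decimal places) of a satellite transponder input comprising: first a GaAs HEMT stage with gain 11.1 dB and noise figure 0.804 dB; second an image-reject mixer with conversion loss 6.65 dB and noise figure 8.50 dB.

Convert to linear (a loss of L dB is a gain of −L dB): F_i = 10^(NF_i/10), G_i = 10^(G_i,dB/10)
  Stage 1: F_1 = 10^(0.804/10) = 1.203, G_1 = 10^(11.1/10) = 12.88
  Stage 2: F_2 = 10^(8.50/10) = 7.079, G_2 = 10^(−6.65/10) = 0.2163
Friis cascade:
  F = 1.203 + (7.079 − 1)/12.88 = 1.675
NF = 10 log₁₀(1.675) = 2.24 dB

2.24 dB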